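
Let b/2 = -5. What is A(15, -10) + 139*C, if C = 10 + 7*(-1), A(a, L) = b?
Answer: 407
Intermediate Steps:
b = -10 (b = 2*(-5) = -10)
A(a, L) = -10
C = 3 (C = 10 - 7 = 3)
A(15, -10) + 139*C = -10 + 139*3 = -10 + 417 = 407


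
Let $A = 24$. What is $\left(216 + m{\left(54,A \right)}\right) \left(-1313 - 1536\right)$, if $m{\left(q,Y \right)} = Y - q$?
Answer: $-529914$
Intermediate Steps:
$\left(216 + m{\left(54,A \right)}\right) \left(-1313 - 1536\right) = \left(216 + \left(24 - 54\right)\right) \left(-1313 - 1536\right) = \left(216 + \left(24 - 54\right)\right) \left(-2849\right) = \left(216 - 30\right) \left(-2849\right) = 186 \left(-2849\right) = -529914$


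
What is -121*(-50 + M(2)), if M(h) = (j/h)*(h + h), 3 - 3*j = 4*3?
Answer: 6776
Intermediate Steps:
j = -3 (j = 1 - 4*3/3 = 1 - ⅓*12 = 1 - 4 = -3)
M(h) = -6 (M(h) = (-3/h)*(h + h) = (-3/h)*(2*h) = -6)
-121*(-50 + M(2)) = -121*(-50 - 6) = -121*(-56) = 6776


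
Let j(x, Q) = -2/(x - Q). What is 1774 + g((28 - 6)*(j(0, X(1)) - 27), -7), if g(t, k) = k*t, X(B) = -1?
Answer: 6240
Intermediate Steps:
1774 + g((28 - 6)*(j(0, X(1)) - 27), -7) = 1774 - 7*(28 - 6)*(2/(-1 - 1*0) - 27) = 1774 - 154*(2/(-1 + 0) - 27) = 1774 - 154*(2/(-1) - 27) = 1774 - 154*(2*(-1) - 27) = 1774 - 154*(-2 - 27) = 1774 - 154*(-29) = 1774 - 7*(-638) = 1774 + 4466 = 6240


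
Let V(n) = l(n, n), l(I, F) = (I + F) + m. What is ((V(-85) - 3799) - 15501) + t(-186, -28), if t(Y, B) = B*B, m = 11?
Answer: -18675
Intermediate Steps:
l(I, F) = 11 + F + I (l(I, F) = (I + F) + 11 = (F + I) + 11 = 11 + F + I)
V(n) = 11 + 2*n (V(n) = 11 + n + n = 11 + 2*n)
t(Y, B) = B²
((V(-85) - 3799) - 15501) + t(-186, -28) = (((11 + 2*(-85)) - 3799) - 15501) + (-28)² = (((11 - 170) - 3799) - 15501) + 784 = ((-159 - 3799) - 15501) + 784 = (-3958 - 15501) + 784 = -19459 + 784 = -18675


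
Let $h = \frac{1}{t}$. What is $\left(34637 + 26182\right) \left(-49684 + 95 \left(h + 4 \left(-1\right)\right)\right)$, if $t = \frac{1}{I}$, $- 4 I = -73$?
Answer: $- \frac{11757589899}{4} \approx -2.9394 \cdot 10^{9}$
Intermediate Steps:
$I = \frac{73}{4}$ ($I = \left(- \frac{1}{4}\right) \left(-73\right) = \frac{73}{4} \approx 18.25$)
$t = \frac{4}{73}$ ($t = \frac{1}{\frac{73}{4}} = \frac{4}{73} \approx 0.054795$)
$h = \frac{73}{4}$ ($h = \frac{1}{\frac{4}{73}} = \frac{73}{4} \approx 18.25$)
$\left(34637 + 26182\right) \left(-49684 + 95 \left(h + 4 \left(-1\right)\right)\right) = \left(34637 + 26182\right) \left(-49684 + 95 \left(\frac{73}{4} + 4 \left(-1\right)\right)\right) = 60819 \left(-49684 + 95 \left(\frac{73}{4} - 4\right)\right) = 60819 \left(-49684 + 95 \cdot \frac{57}{4}\right) = 60819 \left(-49684 + \frac{5415}{4}\right) = 60819 \left(- \frac{193321}{4}\right) = - \frac{11757589899}{4}$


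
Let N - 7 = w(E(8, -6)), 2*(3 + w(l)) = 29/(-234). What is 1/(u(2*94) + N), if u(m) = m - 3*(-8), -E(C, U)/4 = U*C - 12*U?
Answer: 468/101059 ≈ 0.0046310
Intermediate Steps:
E(C, U) = 48*U - 4*C*U (E(C, U) = -4*(U*C - 12*U) = -4*(C*U - 12*U) = -4*(-12*U + C*U) = 48*U - 4*C*U)
u(m) = 24 + m (u(m) = m + 24 = 24 + m)
w(l) = -1433/468 (w(l) = -3 + (29/(-234))/2 = -3 + (29*(-1/234))/2 = -3 + (1/2)*(-29/234) = -3 - 29/468 = -1433/468)
N = 1843/468 (N = 7 - 1433/468 = 1843/468 ≈ 3.9380)
1/(u(2*94) + N) = 1/((24 + 2*94) + 1843/468) = 1/((24 + 188) + 1843/468) = 1/(212 + 1843/468) = 1/(101059/468) = 468/101059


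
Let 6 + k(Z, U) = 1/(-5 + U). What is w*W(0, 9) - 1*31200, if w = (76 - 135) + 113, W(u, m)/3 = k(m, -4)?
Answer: -32190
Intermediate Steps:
k(Z, U) = -6 + 1/(-5 + U)
W(u, m) = -55/3 (W(u, m) = 3*((31 - 6*(-4))/(-5 - 4)) = 3*((31 + 24)/(-9)) = 3*(-⅑*55) = 3*(-55/9) = -55/3)
w = 54 (w = -59 + 113 = 54)
w*W(0, 9) - 1*31200 = 54*(-55/3) - 1*31200 = -990 - 31200 = -32190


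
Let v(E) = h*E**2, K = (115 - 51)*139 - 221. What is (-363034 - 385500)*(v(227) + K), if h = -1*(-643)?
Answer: -24807780588948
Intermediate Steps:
h = 643
K = 8675 (K = 64*139 - 221 = 8896 - 221 = 8675)
v(E) = 643*E**2
(-363034 - 385500)*(v(227) + K) = (-363034 - 385500)*(643*227**2 + 8675) = -748534*(643*51529 + 8675) = -748534*(33133147 + 8675) = -748534*33141822 = -24807780588948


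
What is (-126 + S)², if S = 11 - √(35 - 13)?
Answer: (115 + √22)² ≈ 14326.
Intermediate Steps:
S = 11 - √22 ≈ 6.3096
(-126 + S)² = (-126 + (11 - √22))² = (-115 - √22)²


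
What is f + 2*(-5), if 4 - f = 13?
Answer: -19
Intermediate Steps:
f = -9 (f = 4 - 1*13 = 4 - 13 = -9)
f + 2*(-5) = -9 + 2*(-5) = -9 - 10 = -19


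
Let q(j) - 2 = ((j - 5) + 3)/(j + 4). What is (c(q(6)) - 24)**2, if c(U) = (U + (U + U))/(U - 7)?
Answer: 345744/529 ≈ 653.58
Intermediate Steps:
q(j) = 2 + (-2 + j)/(4 + j) (q(j) = 2 + ((j - 5) + 3)/(j + 4) = 2 + ((-5 + j) + 3)/(4 + j) = 2 + (-2 + j)/(4 + j))
c(U) = 3*U/(-7 + U) (c(U) = (U + 2*U)/(-7 + U) = (3*U)/(-7 + U) = 3*U/(-7 + U))
(c(q(6)) - 24)**2 = (3*(3*(2 + 6)/(4 + 6))/(-7 + 3*(2 + 6)/(4 + 6)) - 24)**2 = (3*(3*8/10)/(-7 + 3*8/10) - 24)**2 = (3*(3*(1/10)*8)/(-7 + 3*(1/10)*8) - 24)**2 = (3*(12/5)/(-7 + 12/5) - 24)**2 = (3*(12/5)/(-23/5) - 24)**2 = (3*(12/5)*(-5/23) - 24)**2 = (-36/23 - 24)**2 = (-588/23)**2 = 345744/529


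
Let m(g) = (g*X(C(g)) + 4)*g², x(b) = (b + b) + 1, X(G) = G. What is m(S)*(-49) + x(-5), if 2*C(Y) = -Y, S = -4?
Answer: 3127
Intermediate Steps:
C(Y) = -Y/2 (C(Y) = (-Y)/2 = -Y/2)
x(b) = 1 + 2*b (x(b) = 2*b + 1 = 1 + 2*b)
m(g) = g²*(4 - g²/2) (m(g) = (g*(-g/2) + 4)*g² = (-g²/2 + 4)*g² = (4 - g²/2)*g² = g²*(4 - g²/2))
m(S)*(-49) + x(-5) = ((½)*(-4)²*(8 - 1*(-4)²))*(-49) + (1 + 2*(-5)) = ((½)*16*(8 - 1*16))*(-49) + (1 - 10) = ((½)*16*(8 - 16))*(-49) - 9 = ((½)*16*(-8))*(-49) - 9 = -64*(-49) - 9 = 3136 - 9 = 3127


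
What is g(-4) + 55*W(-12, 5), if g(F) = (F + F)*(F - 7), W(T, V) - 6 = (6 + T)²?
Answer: 2398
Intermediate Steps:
W(T, V) = 6 + (6 + T)²
g(F) = 2*F*(-7 + F) (g(F) = (2*F)*(-7 + F) = 2*F*(-7 + F))
g(-4) + 55*W(-12, 5) = 2*(-4)*(-7 - 4) + 55*(6 + (6 - 12)²) = 2*(-4)*(-11) + 55*(6 + (-6)²) = 88 + 55*(6 + 36) = 88 + 55*42 = 88 + 2310 = 2398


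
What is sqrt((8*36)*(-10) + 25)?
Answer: I*sqrt(2855) ≈ 53.432*I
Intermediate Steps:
sqrt((8*36)*(-10) + 25) = sqrt(288*(-10) + 25) = sqrt(-2880 + 25) = sqrt(-2855) = I*sqrt(2855)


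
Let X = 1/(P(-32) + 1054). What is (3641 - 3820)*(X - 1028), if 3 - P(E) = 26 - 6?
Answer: 190820265/1037 ≈ 1.8401e+5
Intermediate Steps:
P(E) = -17 (P(E) = 3 - (26 - 6) = 3 - 1*20 = 3 - 20 = -17)
X = 1/1037 (X = 1/(-17 + 1054) = 1/1037 ≈ 0.00096432)
(3641 - 3820)*(X - 1028) = (3641 - 3820)*(1/1037 - 1028) = -179*(-1066035/1037) = 190820265/1037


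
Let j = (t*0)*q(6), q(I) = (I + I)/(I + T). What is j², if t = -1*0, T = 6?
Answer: 0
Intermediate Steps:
q(I) = 2*I/(6 + I) (q(I) = (I + I)/(I + 6) = (2*I)/(6 + I) = 2*I/(6 + I))
t = 0
j = 0 (j = (0*0)*(2*6/(6 + 6)) = 0*(2*6/12) = 0*(2*6*(1/12)) = 0*1 = 0)
j² = 0² = 0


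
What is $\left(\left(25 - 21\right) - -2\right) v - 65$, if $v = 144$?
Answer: $799$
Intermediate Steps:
$\left(\left(25 - 21\right) - -2\right) v - 65 = \left(\left(25 - 21\right) - -2\right) 144 - 65 = \left(4 + 2\right) 144 - 65 = 6 \cdot 144 - 65 = 864 - 65 = 799$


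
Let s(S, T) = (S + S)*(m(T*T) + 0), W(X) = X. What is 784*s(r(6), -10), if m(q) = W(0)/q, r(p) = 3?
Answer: 0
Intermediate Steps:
m(q) = 0 (m(q) = 0/q = 0)
s(S, T) = 0 (s(S, T) = (S + S)*(0 + 0) = (2*S)*0 = 0)
784*s(r(6), -10) = 784*0 = 0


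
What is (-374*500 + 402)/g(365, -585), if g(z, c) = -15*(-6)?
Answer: -93299/45 ≈ -2073.3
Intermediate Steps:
g(z, c) = 90
(-374*500 + 402)/g(365, -585) = (-374*500 + 402)/90 = (-187000 + 402)*(1/90) = -186598*1/90 = -93299/45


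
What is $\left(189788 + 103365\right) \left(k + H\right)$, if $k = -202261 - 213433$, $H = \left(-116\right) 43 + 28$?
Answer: $-123315982062$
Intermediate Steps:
$H = -4960$ ($H = -4988 + 28 = -4960$)
$k = -415694$ ($k = -202261 - 213433 = -415694$)
$\left(189788 + 103365\right) \left(k + H\right) = \left(189788 + 103365\right) \left(-415694 - 4960\right) = 293153 \left(-420654\right) = -123315982062$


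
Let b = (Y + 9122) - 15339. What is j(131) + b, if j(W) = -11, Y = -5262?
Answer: -11490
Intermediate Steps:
b = -11479 (b = (-5262 + 9122) - 15339 = 3860 - 15339 = -11479)
j(131) + b = -11 - 11479 = -11490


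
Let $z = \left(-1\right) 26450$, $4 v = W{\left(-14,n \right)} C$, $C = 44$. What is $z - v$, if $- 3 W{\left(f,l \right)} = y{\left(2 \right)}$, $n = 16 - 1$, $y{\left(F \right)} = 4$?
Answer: $- \frac{79306}{3} \approx -26435.0$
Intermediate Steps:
$n = 15$
$W{\left(f,l \right)} = - \frac{4}{3}$ ($W{\left(f,l \right)} = \left(- \frac{1}{3}\right) 4 = - \frac{4}{3}$)
$v = - \frac{44}{3}$ ($v = \frac{\left(- \frac{4}{3}\right) 44}{4} = \frac{1}{4} \left(- \frac{176}{3}\right) = - \frac{44}{3} \approx -14.667$)
$z = -26450$
$z - v = -26450 - - \frac{44}{3} = -26450 + \frac{44}{3} = - \frac{79306}{3}$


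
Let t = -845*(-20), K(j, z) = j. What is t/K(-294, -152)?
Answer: -8450/147 ≈ -57.483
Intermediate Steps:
t = 16900
t/K(-294, -152) = 16900/(-294) = 16900*(-1/294) = -8450/147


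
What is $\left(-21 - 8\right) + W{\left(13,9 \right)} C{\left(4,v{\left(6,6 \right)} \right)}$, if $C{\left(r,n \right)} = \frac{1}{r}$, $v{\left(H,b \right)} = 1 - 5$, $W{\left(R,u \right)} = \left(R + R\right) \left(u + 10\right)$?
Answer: $\frac{189}{2} \approx 94.5$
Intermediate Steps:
$W{\left(R,u \right)} = 2 R \left(10 + u\right)$
$v{\left(H,b \right)} = -4$
$\left(-21 - 8\right) + W{\left(13,9 \right)} C{\left(4,v{\left(6,6 \right)} \right)} = \left(-21 - 8\right) + \frac{2 \cdot 13 \left(10 + 9\right)}{4} = \left(-21 - 8\right) + 2 \cdot 13 \cdot 19 \cdot \frac{1}{4} = -29 + 494 \cdot \frac{1}{4} = -29 + \frac{247}{2} = \frac{189}{2}$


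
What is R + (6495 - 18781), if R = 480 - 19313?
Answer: -31119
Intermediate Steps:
R = -18833
R + (6495 - 18781) = -18833 + (6495 - 18781) = -18833 - 12286 = -31119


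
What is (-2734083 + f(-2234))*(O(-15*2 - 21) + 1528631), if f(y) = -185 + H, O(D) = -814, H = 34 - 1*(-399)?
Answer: -4176799588195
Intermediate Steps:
H = 433 (H = 34 + 399 = 433)
f(y) = 248 (f(y) = -185 + 433 = 248)
(-2734083 + f(-2234))*(O(-15*2 - 21) + 1528631) = (-2734083 + 248)*(-814 + 1528631) = -2733835*1527817 = -4176799588195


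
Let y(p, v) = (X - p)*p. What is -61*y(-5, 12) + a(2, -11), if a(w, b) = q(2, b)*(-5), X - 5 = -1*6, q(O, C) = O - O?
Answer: 1220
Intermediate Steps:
q(O, C) = 0
X = -1 (X = 5 - 1*6 = 5 - 6 = -1)
a(w, b) = 0 (a(w, b) = 0*(-5) = 0)
y(p, v) = p*(-1 - p) (y(p, v) = (-1 - p)*p = p*(-1 - p))
-61*y(-5, 12) + a(2, -11) = -(-61)*(-5)*(1 - 5) + 0 = -(-61)*(-5)*(-4) + 0 = -61*(-20) + 0 = 1220 + 0 = 1220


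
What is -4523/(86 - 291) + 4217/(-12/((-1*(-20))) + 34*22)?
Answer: 21224876/766085 ≈ 27.706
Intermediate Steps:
-4523/(86 - 291) + 4217/(-12/((-1*(-20))) + 34*22) = -4523/(-205) + 4217/(-12/20 + 748) = -4523*(-1/205) + 4217/(-12*1/20 + 748) = 4523/205 + 4217/(-3/5 + 748) = 4523/205 + 4217/(3737/5) = 4523/205 + 4217*(5/3737) = 4523/205 + 21085/3737 = 21224876/766085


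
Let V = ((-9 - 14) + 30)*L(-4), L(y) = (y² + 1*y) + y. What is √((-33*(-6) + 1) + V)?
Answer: √255 ≈ 15.969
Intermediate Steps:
L(y) = y² + 2*y (L(y) = (y² + y) + y = (y + y²) + y = y² + 2*y)
V = 56 (V = ((-9 - 14) + 30)*(-4*(2 - 4)) = (-23 + 30)*(-4*(-2)) = 7*8 = 56)
√((-33*(-6) + 1) + V) = √((-33*(-6) + 1) + 56) = √((198 + 1) + 56) = √(199 + 56) = √255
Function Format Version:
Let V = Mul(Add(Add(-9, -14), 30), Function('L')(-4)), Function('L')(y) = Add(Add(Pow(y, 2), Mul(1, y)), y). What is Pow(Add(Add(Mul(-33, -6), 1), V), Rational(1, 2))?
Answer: Pow(255, Rational(1, 2)) ≈ 15.969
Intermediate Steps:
Function('L')(y) = Add(Pow(y, 2), Mul(2, y)) (Function('L')(y) = Add(Add(Pow(y, 2), y), y) = Add(Add(y, Pow(y, 2)), y) = Add(Pow(y, 2), Mul(2, y)))
V = 56 (V = Mul(Add(Add(-9, -14), 30), Mul(-4, Add(2, -4))) = Mul(Add(-23, 30), Mul(-4, -2)) = Mul(7, 8) = 56)
Pow(Add(Add(Mul(-33, -6), 1), V), Rational(1, 2)) = Pow(Add(Add(Mul(-33, -6), 1), 56), Rational(1, 2)) = Pow(Add(Add(198, 1), 56), Rational(1, 2)) = Pow(Add(199, 56), Rational(1, 2)) = Pow(255, Rational(1, 2))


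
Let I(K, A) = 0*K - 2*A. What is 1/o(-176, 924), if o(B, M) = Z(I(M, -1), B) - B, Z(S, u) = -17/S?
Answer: 2/335 ≈ 0.0059702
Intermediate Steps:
I(K, A) = -2*A (I(K, A) = 0 - 2*A = -2*A)
o(B, M) = -17/2 - B (o(B, M) = -17/((-2*(-1))) - B = -17/2 - B)
1/o(-176, 924) = 1/(-17/2 - 1*(-176)) = 1/(-17/2 + 176) = 1/(335/2) = 2/335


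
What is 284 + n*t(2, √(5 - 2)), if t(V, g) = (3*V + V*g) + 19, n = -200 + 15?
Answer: -4341 - 370*√3 ≈ -4981.9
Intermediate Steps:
n = -185
t(V, g) = 19 + 3*V + V*g
284 + n*t(2, √(5 - 2)) = 284 - 185*(19 + 3*2 + 2*√(5 - 2)) = 284 - 185*(19 + 6 + 2*√3) = 284 - 185*(25 + 2*√3) = 284 + (-4625 - 370*√3) = -4341 - 370*√3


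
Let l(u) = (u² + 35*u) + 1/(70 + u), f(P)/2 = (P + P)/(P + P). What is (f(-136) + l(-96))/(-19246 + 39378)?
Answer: 152307/523432 ≈ 0.29098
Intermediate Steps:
f(P) = 2 (f(P) = 2*((P + P)/(P + P)) = 2*((2*P)/((2*P))) = 2*((2*P)*(1/(2*P))) = 2*1 = 2)
l(u) = u² + 1/(70 + u) + 35*u
(f(-136) + l(-96))/(-19246 + 39378) = (2 + (1 + (-96)³ + 105*(-96)² + 2450*(-96))/(70 - 96))/(-19246 + 39378) = (2 + (1 - 884736 + 105*9216 - 235200)/(-26))/20132 = (2 - (1 - 884736 + 967680 - 235200)/26)*(1/20132) = (2 - 1/26*(-152255))*(1/20132) = (2 + 152255/26)*(1/20132) = (152307/26)*(1/20132) = 152307/523432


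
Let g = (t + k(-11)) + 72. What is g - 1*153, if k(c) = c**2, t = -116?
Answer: -76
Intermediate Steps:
g = 77 (g = (-116 + (-11)**2) + 72 = (-116 + 121) + 72 = 5 + 72 = 77)
g - 1*153 = 77 - 1*153 = 77 - 153 = -76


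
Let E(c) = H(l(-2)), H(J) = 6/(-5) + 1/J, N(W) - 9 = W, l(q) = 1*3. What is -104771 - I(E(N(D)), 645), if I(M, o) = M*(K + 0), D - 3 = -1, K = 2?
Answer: -1571539/15 ≈ -1.0477e+5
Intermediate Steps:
D = 2 (D = 3 - 1 = 2)
l(q) = 3
N(W) = 9 + W
H(J) = -6/5 + 1/J (H(J) = 6*(-⅕) + 1/J = -6/5 + 1/J)
E(c) = -13/15 (E(c) = -6/5 + 1/3 = -6/5 + ⅓ = -13/15)
I(M, o) = 2*M (I(M, o) = M*(2 + 0) = M*2 = 2*M)
-104771 - I(E(N(D)), 645) = -104771 - 2*(-13)/15 = -104771 - 1*(-26/15) = -104771 + 26/15 = -1571539/15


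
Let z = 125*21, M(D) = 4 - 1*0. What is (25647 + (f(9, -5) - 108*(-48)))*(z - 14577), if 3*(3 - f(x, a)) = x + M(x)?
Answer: -368476176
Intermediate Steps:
M(D) = 4 (M(D) = 4 + 0 = 4)
f(x, a) = 5/3 - x/3 (f(x, a) = 3 - (x + 4)/3 = 3 - (4 + x)/3 = 3 + (-4/3 - x/3) = 5/3 - x/3)
z = 2625
(25647 + (f(9, -5) - 108*(-48)))*(z - 14577) = (25647 + ((5/3 - ⅓*9) - 108*(-48)))*(2625 - 14577) = (25647 + ((5/3 - 3) + 5184))*(-11952) = (25647 + (-4/3 + 5184))*(-11952) = (25647 + 15548/3)*(-11952) = (92489/3)*(-11952) = -368476176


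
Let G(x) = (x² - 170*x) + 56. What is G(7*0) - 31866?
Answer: -31810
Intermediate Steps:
G(x) = 56 + x² - 170*x
G(7*0) - 31866 = (56 + (7*0)² - 1190*0) - 31866 = (56 + 0² - 170*0) - 31866 = (56 + 0 + 0) - 31866 = 56 - 31866 = -31810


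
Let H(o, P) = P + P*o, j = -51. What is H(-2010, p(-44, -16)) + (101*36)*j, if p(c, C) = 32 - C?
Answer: -281868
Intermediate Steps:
H(-2010, p(-44, -16)) + (101*36)*j = (32 - 1*(-16))*(1 - 2010) + (101*36)*(-51) = (32 + 16)*(-2009) + 3636*(-51) = 48*(-2009) - 185436 = -96432 - 185436 = -281868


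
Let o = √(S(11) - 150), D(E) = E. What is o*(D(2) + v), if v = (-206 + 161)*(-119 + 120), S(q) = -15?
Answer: -43*I*√165 ≈ -552.34*I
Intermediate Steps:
o = I*√165 (o = √(-15 - 150) = √(-165) = I*√165 ≈ 12.845*I)
v = -45 (v = -45*1 = -45)
o*(D(2) + v) = (I*√165)*(2 - 45) = (I*√165)*(-43) = -43*I*√165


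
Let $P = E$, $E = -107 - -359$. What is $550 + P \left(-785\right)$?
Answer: $-197270$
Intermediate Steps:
$E = 252$ ($E = -107 + 359 = 252$)
$P = 252$
$550 + P \left(-785\right) = 550 + 252 \left(-785\right) = 550 - 197820 = -197270$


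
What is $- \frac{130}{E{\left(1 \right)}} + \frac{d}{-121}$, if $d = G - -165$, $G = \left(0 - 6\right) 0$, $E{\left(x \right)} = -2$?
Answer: $\frac{700}{11} \approx 63.636$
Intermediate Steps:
$G = 0$ ($G = \left(-6\right) 0 = 0$)
$d = 165$ ($d = 0 - -165 = 0 + 165 = 165$)
$- \frac{130}{E{\left(1 \right)}} + \frac{d}{-121} = - \frac{130}{-2} + \frac{165}{-121} = \left(-130\right) \left(- \frac{1}{2}\right) + 165 \left(- \frac{1}{121}\right) = 65 - \frac{15}{11} = \frac{700}{11}$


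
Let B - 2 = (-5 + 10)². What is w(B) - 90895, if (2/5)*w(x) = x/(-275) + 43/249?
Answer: -1244804474/13695 ≈ -90895.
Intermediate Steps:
B = 27 (B = 2 + (-5 + 10)² = 2 + 5² = 2 + 25 = 27)
w(x) = 215/498 - x/110 (w(x) = 5*(x/(-275) + 43/249)/2 = 5*(x*(-1/275) + 43*(1/249))/2 = 5*(-x/275 + 43/249)/2 = 5*(43/249 - x/275)/2 = 215/498 - x/110)
w(B) - 90895 = (215/498 - 1/110*27) - 90895 = (215/498 - 27/110) - 90895 = 2551/13695 - 90895 = -1244804474/13695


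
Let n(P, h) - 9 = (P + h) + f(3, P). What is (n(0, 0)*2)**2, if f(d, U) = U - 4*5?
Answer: 484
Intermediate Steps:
f(d, U) = -20 + U (f(d, U) = U - 1*20 = U - 20 = -20 + U)
n(P, h) = -11 + h + 2*P (n(P, h) = 9 + ((P + h) + (-20 + P)) = 9 + (-20 + h + 2*P) = -11 + h + 2*P)
(n(0, 0)*2)**2 = ((-11 + 0 + 2*0)*2)**2 = ((-11 + 0 + 0)*2)**2 = (-11*2)**2 = (-22)**2 = 484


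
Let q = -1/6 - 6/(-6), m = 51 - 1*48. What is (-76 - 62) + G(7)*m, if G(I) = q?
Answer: -271/2 ≈ -135.50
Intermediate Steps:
m = 3 (m = 51 - 48 = 3)
q = ⅚ (q = -1*⅙ - 6*(-⅙) = -⅙ + 1 = ⅚ ≈ 0.83333)
G(I) = ⅚
(-76 - 62) + G(7)*m = (-76 - 62) + (⅚)*3 = -138 + 5/2 = -271/2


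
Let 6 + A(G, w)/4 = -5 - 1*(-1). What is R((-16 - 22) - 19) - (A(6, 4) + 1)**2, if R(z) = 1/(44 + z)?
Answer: -19774/13 ≈ -1521.1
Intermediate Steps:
A(G, w) = -40 (A(G, w) = -24 + 4*(-5 - 1*(-1)) = -24 + 4*(-5 + 1) = -24 + 4*(-4) = -24 - 16 = -40)
R((-16 - 22) - 19) - (A(6, 4) + 1)**2 = 1/(44 + ((-16 - 22) - 19)) - (-40 + 1)**2 = 1/(44 + (-38 - 19)) - 1*(-39)**2 = 1/(44 - 57) - 1*1521 = 1/(-13) - 1521 = -1/13 - 1521 = -19774/13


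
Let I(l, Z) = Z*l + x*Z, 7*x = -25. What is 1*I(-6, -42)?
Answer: 402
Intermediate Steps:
x = -25/7 (x = (⅐)*(-25) = -25/7 ≈ -3.5714)
I(l, Z) = -25*Z/7 + Z*l (I(l, Z) = Z*l - 25*Z/7 = -25*Z/7 + Z*l)
1*I(-6, -42) = 1*((⅐)*(-42)*(-25 + 7*(-6))) = 1*((⅐)*(-42)*(-25 - 42)) = 1*((⅐)*(-42)*(-67)) = 1*402 = 402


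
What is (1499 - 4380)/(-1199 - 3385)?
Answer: 2881/4584 ≈ 0.62849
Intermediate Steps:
(1499 - 4380)/(-1199 - 3385) = -2881/(-4584) = -2881*(-1/4584) = 2881/4584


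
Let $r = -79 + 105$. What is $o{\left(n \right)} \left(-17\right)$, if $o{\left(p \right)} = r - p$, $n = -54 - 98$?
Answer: $-3026$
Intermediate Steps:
$r = 26$
$n = -152$
$o{\left(p \right)} = 26 - p$
$o{\left(n \right)} \left(-17\right) = \left(26 - -152\right) \left(-17\right) = \left(26 + 152\right) \left(-17\right) = 178 \left(-17\right) = -3026$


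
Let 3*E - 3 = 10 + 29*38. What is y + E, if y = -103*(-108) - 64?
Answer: 34295/3 ≈ 11432.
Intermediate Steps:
y = 11060 (y = 11124 - 64 = 11060)
E = 1115/3 (E = 1 + (10 + 29*38)/3 = 1 + (10 + 1102)/3 = 1 + (⅓)*1112 = 1 + 1112/3 = 1115/3 ≈ 371.67)
y + E = 11060 + 1115/3 = 34295/3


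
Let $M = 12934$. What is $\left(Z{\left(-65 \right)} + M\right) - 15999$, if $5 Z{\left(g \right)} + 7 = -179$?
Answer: $- \frac{15511}{5} \approx -3102.2$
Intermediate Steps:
$Z{\left(g \right)} = - \frac{186}{5}$ ($Z{\left(g \right)} = - \frac{7}{5} + \frac{1}{5} \left(-179\right) = - \frac{7}{5} - \frac{179}{5} = - \frac{186}{5}$)
$\left(Z{\left(-65 \right)} + M\right) - 15999 = \left(- \frac{186}{5} + 12934\right) - 15999 = \frac{64484}{5} - 15999 = - \frac{15511}{5}$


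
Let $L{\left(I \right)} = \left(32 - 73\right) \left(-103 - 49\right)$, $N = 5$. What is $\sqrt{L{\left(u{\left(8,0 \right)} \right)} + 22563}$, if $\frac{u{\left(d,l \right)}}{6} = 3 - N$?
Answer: $\sqrt{28795} \approx 169.69$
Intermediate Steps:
$u{\left(d,l \right)} = -12$ ($u{\left(d,l \right)} = 6 \left(3 - 5\right) = 6 \left(-2\right) = -12$)
$L{\left(I \right)} = 6232$ ($L{\left(I \right)} = \left(-41\right) \left(-152\right) = 6232$)
$\sqrt{L{\left(u{\left(8,0 \right)} \right)} + 22563} = \sqrt{6232 + 22563} = \sqrt{28795}$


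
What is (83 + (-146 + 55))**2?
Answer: 64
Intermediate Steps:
(83 + (-146 + 55))**2 = (83 - 91)**2 = (-8)**2 = 64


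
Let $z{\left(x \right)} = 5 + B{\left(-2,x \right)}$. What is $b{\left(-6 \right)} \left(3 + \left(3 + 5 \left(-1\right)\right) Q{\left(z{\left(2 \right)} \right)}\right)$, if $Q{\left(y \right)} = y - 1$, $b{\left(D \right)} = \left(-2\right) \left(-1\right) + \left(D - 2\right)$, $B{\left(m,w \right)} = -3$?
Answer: $-6$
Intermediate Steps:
$z{\left(x \right)} = 2$ ($z{\left(x \right)} = 5 - 3 = 2$)
$b{\left(D \right)} = D$ ($b{\left(D \right)} = 2 + \left(D - 2\right) = 2 + \left(-2 + D\right) = D$)
$Q{\left(y \right)} = -1 + y$
$b{\left(-6 \right)} \left(3 + \left(3 + 5 \left(-1\right)\right) Q{\left(z{\left(2 \right)} \right)}\right) = - 6 \left(3 + \left(3 + 5 \left(-1\right)\right) \left(-1 + 2\right)\right) = - 6 \left(3 + \left(3 - 5\right) 1\right) = - 6 \left(3 - 2\right) = \left(-6\right) 1 = -6$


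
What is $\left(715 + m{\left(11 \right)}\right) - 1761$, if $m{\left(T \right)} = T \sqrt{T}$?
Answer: $-1046 + 11 \sqrt{11} \approx -1009.5$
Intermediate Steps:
$m{\left(T \right)} = T^{\frac{3}{2}}$
$\left(715 + m{\left(11 \right)}\right) - 1761 = \left(715 + 11^{\frac{3}{2}}\right) - 1761 = \left(715 + 11 \sqrt{11}\right) - 1761 = -1046 + 11 \sqrt{11}$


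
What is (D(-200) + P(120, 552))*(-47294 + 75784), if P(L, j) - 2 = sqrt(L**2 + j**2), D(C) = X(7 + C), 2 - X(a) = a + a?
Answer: 11111100 + 683760*sqrt(554) ≈ 2.7205e+7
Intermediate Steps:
X(a) = 2 - 2*a (X(a) = 2 - (a + a) = 2 - 2*a)
D(C) = -12 - 2*C (D(C) = 2 - 2*(7 + C) = 2 + (-14 - 2*C) = -12 - 2*C)
P(L, j) = 2 + sqrt(L**2 + j**2)
(D(-200) + P(120, 552))*(-47294 + 75784) = ((-12 - 2*(-200)) + (2 + sqrt(120**2 + 552**2)))*(-47294 + 75784) = ((-12 + 400) + (2 + sqrt(14400 + 304704)))*28490 = (388 + (2 + sqrt(319104)))*28490 = (388 + (2 + 24*sqrt(554)))*28490 = (390 + 24*sqrt(554))*28490 = 11111100 + 683760*sqrt(554)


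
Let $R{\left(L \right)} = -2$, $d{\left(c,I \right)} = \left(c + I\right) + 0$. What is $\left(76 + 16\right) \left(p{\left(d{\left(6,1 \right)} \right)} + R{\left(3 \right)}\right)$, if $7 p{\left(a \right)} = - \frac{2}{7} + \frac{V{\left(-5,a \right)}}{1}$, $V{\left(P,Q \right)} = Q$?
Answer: $- \frac{4692}{49} \approx -95.755$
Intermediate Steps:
$d{\left(c,I \right)} = I + c$ ($d{\left(c,I \right)} = \left(I + c\right) + 0 = I + c$)
$p{\left(a \right)} = - \frac{2}{49} + \frac{a}{7}$ ($p{\left(a \right)} = \frac{- \frac{2}{7} + \frac{a}{1}}{7} = \frac{\left(-2\right) \frac{1}{7} + a 1}{7} = \frac{- \frac{2}{7} + a}{7} = - \frac{2}{49} + \frac{a}{7}$)
$\left(76 + 16\right) \left(p{\left(d{\left(6,1 \right)} \right)} + R{\left(3 \right)}\right) = \left(76 + 16\right) \left(\left(- \frac{2}{49} + \frac{1 + 6}{7}\right) - 2\right) = 92 \left(\left(- \frac{2}{49} + \frac{1}{7} \cdot 7\right) - 2\right) = 92 \left(\left(- \frac{2}{49} + 1\right) - 2\right) = 92 \left(\frac{47}{49} - 2\right) = 92 \left(- \frac{51}{49}\right) = - \frac{4692}{49}$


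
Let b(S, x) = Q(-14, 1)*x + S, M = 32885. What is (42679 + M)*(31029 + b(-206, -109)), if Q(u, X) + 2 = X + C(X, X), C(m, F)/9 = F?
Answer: 2263217364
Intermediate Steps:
C(m, F) = 9*F
Q(u, X) = -2 + 10*X (Q(u, X) = -2 + (X + 9*X) = -2 + 10*X)
b(S, x) = S + 8*x (b(S, x) = (-2 + 10*1)*x + S = (-2 + 10)*x + S = 8*x + S = S + 8*x)
(42679 + M)*(31029 + b(-206, -109)) = (42679 + 32885)*(31029 + (-206 + 8*(-109))) = 75564*(31029 + (-206 - 872)) = 75564*(31029 - 1078) = 75564*29951 = 2263217364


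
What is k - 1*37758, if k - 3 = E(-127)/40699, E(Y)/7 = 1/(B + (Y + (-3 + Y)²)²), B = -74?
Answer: -432294383211873968/11449990285045 ≈ -37755.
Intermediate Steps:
E(Y) = 7/(-74 + (Y + (-3 + Y)²)²)
k = 34349970855142/11449990285045 (k = 3 + (7/(-74 + (-127 + (-3 - 127)²)²))/40699 = 3 + (7/(-74 + (-127 + (-130)²)²))*(1/40699) = 3 + (7/(-74 + (-127 + 16900)²))*(1/40699) = 3 + (7/(-74 + 16773²))*(1/40699) = 3 + (7/(-74 + 281333529))*(1/40699) = 3 + (7/281333455)*(1/40699) = 3 + 7/11449990285045 = 34349970855142/11449990285045 ≈ 3.0000)
k - 1*37758 = 34349970855142/11449990285045 - 1*37758 = 34349970855142/11449990285045 - 37758 = -432294383211873968/11449990285045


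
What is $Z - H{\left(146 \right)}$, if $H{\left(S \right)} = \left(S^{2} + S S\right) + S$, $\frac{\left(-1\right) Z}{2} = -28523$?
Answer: $14268$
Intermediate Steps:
$Z = 57046$ ($Z = \left(-2\right) \left(-28523\right) = 57046$)
$H{\left(S \right)} = S + 2 S^{2}$ ($H{\left(S \right)} = \left(S^{2} + S^{2}\right) + S = 2 S^{2} + S = S + 2 S^{2}$)
$Z - H{\left(146 \right)} = 57046 - 146 \left(1 + 2 \cdot 146\right) = 57046 - 146 \left(1 + 292\right) = 57046 - 146 \cdot 293 = 57046 - 42778 = 14268$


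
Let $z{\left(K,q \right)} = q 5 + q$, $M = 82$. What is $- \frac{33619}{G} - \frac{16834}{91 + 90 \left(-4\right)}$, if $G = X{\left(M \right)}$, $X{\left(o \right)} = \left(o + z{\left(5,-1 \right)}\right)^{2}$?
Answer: $\frac{88189673}{1553744} \approx 56.759$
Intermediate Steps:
$z{\left(K,q \right)} = 6 q$ ($z{\left(K,q \right)} = 5 q + q = 6 q$)
$X{\left(o \right)} = \left(-6 + o\right)^{2}$ ($X{\left(o \right)} = \left(o + 6 \left(-1\right)\right)^{2} = \left(o - 6\right)^{2} = \left(-6 + o\right)^{2}$)
$G = 5776$ ($G = \left(-6 + 82\right)^{2} = 76^{2} = 5776$)
$- \frac{33619}{G} - \frac{16834}{91 + 90 \left(-4\right)} = - \frac{33619}{5776} - \frac{16834}{91 + 90 \left(-4\right)} = \left(-33619\right) \frac{1}{5776} - \frac{16834}{91 - 360} = - \frac{33619}{5776} - \frac{16834}{-269} = - \frac{33619}{5776} - - \frac{16834}{269} = - \frac{33619}{5776} + \frac{16834}{269} = \frac{88189673}{1553744}$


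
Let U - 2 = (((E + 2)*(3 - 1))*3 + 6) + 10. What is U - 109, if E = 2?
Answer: -67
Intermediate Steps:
U = 42 (U = 2 + ((((2 + 2)*(3 - 1))*3 + 6) + 10) = 2 + (((4*2)*3 + 6) + 10) = 2 + ((8*3 + 6) + 10) = 2 + ((24 + 6) + 10) = 2 + (30 + 10) = 2 + 40 = 42)
U - 109 = 42 - 109 = -67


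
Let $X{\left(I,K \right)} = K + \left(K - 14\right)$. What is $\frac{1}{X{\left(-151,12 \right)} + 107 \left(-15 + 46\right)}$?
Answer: $\frac{1}{3327} \approx 0.00030057$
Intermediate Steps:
$X{\left(I,K \right)} = -14 + 2 K$ ($X{\left(I,K \right)} = K + \left(-14 + K\right) = -14 + 2 K$)
$\frac{1}{X{\left(-151,12 \right)} + 107 \left(-15 + 46\right)} = \frac{1}{\left(-14 + 2 \cdot 12\right) + 107 \left(-15 + 46\right)} = \frac{1}{\left(-14 + 24\right) + 107 \cdot 31} = \frac{1}{10 + 3317} = \frac{1}{3327}$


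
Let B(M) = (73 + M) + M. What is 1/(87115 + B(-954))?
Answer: 1/85280 ≈ 1.1726e-5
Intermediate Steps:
B(M) = 73 + 2*M
1/(87115 + B(-954)) = 1/(87115 + (73 + 2*(-954))) = 1/(87115 + (73 - 1908)) = 1/(87115 - 1835) = 1/85280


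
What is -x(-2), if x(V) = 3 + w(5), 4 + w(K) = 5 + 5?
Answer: -9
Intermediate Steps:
w(K) = 6 (w(K) = -4 + (5 + 5) = -4 + 10 = 6)
x(V) = 9 (x(V) = 3 + 6 = 9)
-x(-2) = -1*9 = -9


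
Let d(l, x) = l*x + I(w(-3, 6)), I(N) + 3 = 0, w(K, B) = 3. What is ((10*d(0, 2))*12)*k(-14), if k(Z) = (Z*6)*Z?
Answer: -423360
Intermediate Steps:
I(N) = -3 (I(N) = -3 + 0 = -3)
k(Z) = 6*Z² (k(Z) = (6*Z)*Z = 6*Z²)
d(l, x) = -3 + l*x (d(l, x) = l*x - 3 = -3 + l*x)
((10*d(0, 2))*12)*k(-14) = ((10*(-3 + 0*2))*12)*(6*(-14)²) = ((10*(-3 + 0))*12)*(6*196) = ((10*(-3))*12)*1176 = -30*12*1176 = -360*1176 = -423360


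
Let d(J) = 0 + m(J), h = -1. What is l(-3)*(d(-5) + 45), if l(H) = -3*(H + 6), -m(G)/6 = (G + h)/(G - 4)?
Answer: -369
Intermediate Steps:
m(G) = -6*(-1 + G)/(-4 + G) (m(G) = -6*(G - 1)/(G - 4) = -6*(-1 + G)/(-4 + G))
d(J) = 6*(1 - J)/(-4 + J) (d(J) = 0 + 6*(1 - J)/(-4 + J) = 6*(1 - J)/(-4 + J))
l(H) = -18 - 3*H (l(H) = -3*(6 + H) = -18 - 3*H)
l(-3)*(d(-5) + 45) = (-18 - 3*(-3))*(6*(1 - 1*(-5))/(-4 - 5) + 45) = (-18 + 9)*(6*(1 + 5)/(-9) + 45) = -9*(6*(-⅑)*6 + 45) = -9*(-4 + 45) = -9*41 = -369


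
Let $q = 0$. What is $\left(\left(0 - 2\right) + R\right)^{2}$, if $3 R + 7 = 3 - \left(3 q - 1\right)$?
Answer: $9$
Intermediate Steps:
$R = -1$ ($R = - \frac{7}{3} + \frac{3 - \left(3 \cdot 0 - 1\right)}{3} = - \frac{7}{3} + \frac{3 - \left(0 - 1\right)}{3} = - \frac{7}{3} + \frac{3 - -1}{3} = - \frac{7}{3} + \frac{3 + 1}{3} = - \frac{7}{3} + \frac{1}{3} \cdot 4 = - \frac{7}{3} + \frac{4}{3} = -1$)
$\left(\left(0 - 2\right) + R\right)^{2} = \left(\left(0 - 2\right) - 1\right)^{2} = \left(-2 - 1\right)^{2} = \left(-3\right)^{2} = 9$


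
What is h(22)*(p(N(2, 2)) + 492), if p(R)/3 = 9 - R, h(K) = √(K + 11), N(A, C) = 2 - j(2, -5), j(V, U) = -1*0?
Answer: 513*√33 ≈ 2947.0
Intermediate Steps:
j(V, U) = 0
N(A, C) = 2 (N(A, C) = 2 - 1*0 = 2 + 0 = 2)
h(K) = √(11 + K)
p(R) = 27 - 3*R (p(R) = 3*(9 - R) = 27 - 3*R)
h(22)*(p(N(2, 2)) + 492) = √(11 + 22)*((27 - 3*2) + 492) = √33*((27 - 6) + 492) = √33*(21 + 492) = √33*513 = 513*√33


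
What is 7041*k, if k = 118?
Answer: 830838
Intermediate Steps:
7041*k = 7041*118 = 830838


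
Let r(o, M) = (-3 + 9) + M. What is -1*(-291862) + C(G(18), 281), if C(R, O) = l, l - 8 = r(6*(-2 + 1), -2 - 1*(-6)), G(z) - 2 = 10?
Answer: 291880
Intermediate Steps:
G(z) = 12 (G(z) = 2 + 10 = 12)
r(o, M) = 6 + M
l = 18 (l = 8 + (6 + (-2 - 1*(-6))) = 8 + (6 + (-2 + 6)) = 8 + (6 + 4) = 8 + 10 = 18)
C(R, O) = 18
-1*(-291862) + C(G(18), 281) = -1*(-291862) + 18 = 291862 + 18 = 291880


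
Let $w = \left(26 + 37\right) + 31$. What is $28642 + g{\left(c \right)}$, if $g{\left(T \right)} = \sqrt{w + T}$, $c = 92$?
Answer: $28642 + \sqrt{186} \approx 28656.0$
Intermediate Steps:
$w = 94$ ($w = 63 + 31 = 94$)
$g{\left(T \right)} = \sqrt{94 + T}$
$28642 + g{\left(c \right)} = 28642 + \sqrt{94 + 92} = 28642 + \sqrt{186}$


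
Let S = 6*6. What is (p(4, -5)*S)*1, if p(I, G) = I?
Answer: 144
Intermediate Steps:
S = 36
(p(4, -5)*S)*1 = (4*36)*1 = 144*1 = 144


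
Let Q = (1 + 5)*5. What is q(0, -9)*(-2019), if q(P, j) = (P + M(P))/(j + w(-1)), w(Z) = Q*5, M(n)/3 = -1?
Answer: 2019/47 ≈ 42.957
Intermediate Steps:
M(n) = -3 (M(n) = 3*(-1) = -3)
Q = 30 (Q = 6*5 = 30)
w(Z) = 150 (w(Z) = 30*5 = 150)
q(P, j) = (-3 + P)/(150 + j) (q(P, j) = (P - 3)/(j + 150) = (-3 + P)/(150 + j))
q(0, -9)*(-2019) = ((-3 + 0)/(150 - 9))*(-2019) = (-3/141)*(-2019) = ((1/141)*(-3))*(-2019) = -1/47*(-2019) = 2019/47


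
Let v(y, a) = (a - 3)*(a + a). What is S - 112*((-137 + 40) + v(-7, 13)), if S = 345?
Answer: -17911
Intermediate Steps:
v(y, a) = 2*a*(-3 + a) (v(y, a) = (-3 + a)*(2*a) = 2*a*(-3 + a))
S - 112*((-137 + 40) + v(-7, 13)) = 345 - 112*((-137 + 40) + 2*13*(-3 + 13)) = 345 - 112*(-97 + 2*13*10) = 345 - 112*(-97 + 260) = 345 - 112*163 = 345 - 18256 = -17911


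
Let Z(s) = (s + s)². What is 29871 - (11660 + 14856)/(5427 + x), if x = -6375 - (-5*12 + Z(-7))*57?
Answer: 64976054/2175 ≈ 29874.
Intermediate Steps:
Z(s) = 4*s² (Z(s) = (2*s)² = 4*s²)
x = -14127 (x = -6375 - (-5*12 + 4*(-7)²)*57 = -6375 - (-60 + 4*49)*57 = -6375 - (-60 + 196)*57 = -6375 - 136*57 = -6375 - 1*7752 = -6375 - 7752 = -14127)
29871 - (11660 + 14856)/(5427 + x) = 29871 - (11660 + 14856)/(5427 - 14127) = 29871 - 26516/(-8700) = 29871 - 26516*(-1)/8700 = 29871 - 1*(-6629/2175) = 29871 + 6629/2175 = 64976054/2175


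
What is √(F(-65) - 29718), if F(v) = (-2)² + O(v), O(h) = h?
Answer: I*√29779 ≈ 172.57*I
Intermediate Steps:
F(v) = 4 + v (F(v) = (-2)² + v = 4 + v)
√(F(-65) - 29718) = √((4 - 65) - 29718) = √(-61 - 29718) = √(-29779) = I*√29779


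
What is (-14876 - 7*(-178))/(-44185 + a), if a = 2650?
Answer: 2726/8307 ≈ 0.32816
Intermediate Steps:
(-14876 - 7*(-178))/(-44185 + a) = (-14876 - 7*(-178))/(-44185 + 2650) = (-14876 + 1246)/(-41535) = -13630*(-1/41535) = 2726/8307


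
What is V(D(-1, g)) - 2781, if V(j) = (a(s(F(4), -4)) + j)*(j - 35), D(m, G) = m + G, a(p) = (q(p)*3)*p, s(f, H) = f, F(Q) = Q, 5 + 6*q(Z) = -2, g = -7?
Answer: -1835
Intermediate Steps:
q(Z) = -7/6 (q(Z) = -5/6 + (1/6)*(-2) = -5/6 - 1/3 = -7/6)
a(p) = -7*p/2 (a(p) = (-7/6*3)*p = -7*p/2)
D(m, G) = G + m
V(j) = (-35 + j)*(-14 + j) (V(j) = (-7/2*4 + j)*(j - 35) = (-14 + j)*(-35 + j) = (-35 + j)*(-14 + j))
V(D(-1, g)) - 2781 = (490 + (-7 - 1)**2 - 49*(-7 - 1)) - 2781 = (490 + (-8)**2 - 49*(-8)) - 2781 = (490 + 64 + 392) - 2781 = 946 - 2781 = -1835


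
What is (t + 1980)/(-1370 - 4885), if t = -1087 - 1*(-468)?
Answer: -1361/6255 ≈ -0.21759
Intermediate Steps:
t = -619 (t = -1087 + 468 = -619)
(t + 1980)/(-1370 - 4885) = (-619 + 1980)/(-1370 - 4885) = 1361/(-6255) = 1361*(-1/6255) = -1361/6255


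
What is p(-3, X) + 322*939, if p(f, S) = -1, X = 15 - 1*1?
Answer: 302357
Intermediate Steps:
X = 14 (X = 15 - 1 = 14)
p(-3, X) + 322*939 = -1 + 322*939 = -1 + 302358 = 302357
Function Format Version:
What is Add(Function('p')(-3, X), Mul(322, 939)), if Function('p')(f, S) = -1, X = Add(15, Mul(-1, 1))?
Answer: 302357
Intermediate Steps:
X = 14 (X = Add(15, -1) = 14)
Add(Function('p')(-3, X), Mul(322, 939)) = Add(-1, Mul(322, 939)) = Add(-1, 302358) = 302357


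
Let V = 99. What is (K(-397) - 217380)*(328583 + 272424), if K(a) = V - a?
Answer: -130348802188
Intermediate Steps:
K(a) = 99 - a
(K(-397) - 217380)*(328583 + 272424) = ((99 - 1*(-397)) - 217380)*(328583 + 272424) = ((99 + 397) - 217380)*601007 = (496 - 217380)*601007 = -216884*601007 = -130348802188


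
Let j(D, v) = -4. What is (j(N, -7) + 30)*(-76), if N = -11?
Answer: -1976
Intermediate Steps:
(j(N, -7) + 30)*(-76) = (-4 + 30)*(-76) = 26*(-76) = -1976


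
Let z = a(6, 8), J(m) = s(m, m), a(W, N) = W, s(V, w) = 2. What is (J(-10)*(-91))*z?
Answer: -1092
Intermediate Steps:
J(m) = 2
z = 6
(J(-10)*(-91))*z = (2*(-91))*6 = -182*6 = -1092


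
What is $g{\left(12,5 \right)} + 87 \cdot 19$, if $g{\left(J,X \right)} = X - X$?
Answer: $1653$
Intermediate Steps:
$g{\left(J,X \right)} = 0$
$g{\left(12,5 \right)} + 87 \cdot 19 = 0 + 87 \cdot 19 = 0 + 1653 = 1653$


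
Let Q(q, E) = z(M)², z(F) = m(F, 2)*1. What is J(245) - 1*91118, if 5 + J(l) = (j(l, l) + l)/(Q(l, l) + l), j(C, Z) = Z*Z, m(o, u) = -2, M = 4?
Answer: -7543119/83 ≈ -90881.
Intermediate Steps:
j(C, Z) = Z²
z(F) = -2 (z(F) = -2*1 = -2)
Q(q, E) = 4 (Q(q, E) = (-2)² = 4)
J(l) = -5 + (l + l²)/(4 + l) (J(l) = -5 + (l² + l)/(4 + l) = -5 + (l + l²)/(4 + l))
J(245) - 1*91118 = (-20 + 245² - 4*245)/(4 + 245) - 1*91118 = (-20 + 60025 - 980)/249 - 91118 = (1/249)*59025 - 91118 = 19675/83 - 91118 = -7543119/83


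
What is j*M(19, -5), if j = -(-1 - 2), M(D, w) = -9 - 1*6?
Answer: -45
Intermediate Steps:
M(D, w) = -15 (M(D, w) = -9 - 6 = -15)
j = 3 (j = -1*(-3) = 3)
j*M(19, -5) = 3*(-15) = -45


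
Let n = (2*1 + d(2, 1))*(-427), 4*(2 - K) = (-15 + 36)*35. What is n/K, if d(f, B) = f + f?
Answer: 10248/727 ≈ 14.096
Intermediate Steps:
d(f, B) = 2*f
K = -727/4 (K = 2 - (-15 + 36)*35/4 = 2 - 21*35/4 = 2 - 1/4*735 = 2 - 735/4 = -727/4 ≈ -181.75)
n = -2562 (n = (2*1 + 2*2)*(-427) = (2 + 4)*(-427) = 6*(-427) = -2562)
n/K = -2562/(-727/4) = -2562*(-4/727) = 10248/727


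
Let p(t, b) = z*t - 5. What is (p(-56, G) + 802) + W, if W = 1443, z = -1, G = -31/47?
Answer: 2296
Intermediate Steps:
G = -31/47 (G = -31*1/47 = -31/47 ≈ -0.65957)
p(t, b) = -5 - t (p(t, b) = -t - 5 = -5 - t)
(p(-56, G) + 802) + W = ((-5 - 1*(-56)) + 802) + 1443 = ((-5 + 56) + 802) + 1443 = (51 + 802) + 1443 = 853 + 1443 = 2296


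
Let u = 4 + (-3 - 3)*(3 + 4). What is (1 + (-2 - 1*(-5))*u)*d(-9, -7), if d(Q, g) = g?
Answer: 791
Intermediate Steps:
u = -38 (u = 4 - 6*7 = 4 - 42 = -38)
(1 + (-2 - 1*(-5))*u)*d(-9, -7) = (1 + (-2 - 1*(-5))*(-38))*(-7) = (1 + (-2 + 5)*(-38))*(-7) = (1 + 3*(-38))*(-7) = (1 - 114)*(-7) = -113*(-7) = 791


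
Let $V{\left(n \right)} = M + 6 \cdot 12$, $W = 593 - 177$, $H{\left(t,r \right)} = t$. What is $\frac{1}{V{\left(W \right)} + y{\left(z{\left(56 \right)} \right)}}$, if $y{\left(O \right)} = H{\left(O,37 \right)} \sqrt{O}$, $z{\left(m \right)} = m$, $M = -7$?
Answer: $- \frac{65}{171391} + \frac{112 \sqrt{14}}{171391} \approx 0.0020658$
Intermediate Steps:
$y{\left(O \right)} = O^{\frac{3}{2}}$ ($y{\left(O \right)} = O \sqrt{O} = O^{\frac{3}{2}}$)
$W = 416$
$V{\left(n \right)} = 65$ ($V{\left(n \right)} = -7 + 6 \cdot 12 = -7 + 72 = 65$)
$\frac{1}{V{\left(W \right)} + y{\left(z{\left(56 \right)} \right)}} = \frac{1}{65 + 56^{\frac{3}{2}}} = \frac{1}{65 + 112 \sqrt{14}}$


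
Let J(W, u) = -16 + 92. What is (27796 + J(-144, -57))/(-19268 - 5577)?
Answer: -27872/24845 ≈ -1.1218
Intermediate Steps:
J(W, u) = 76
(27796 + J(-144, -57))/(-19268 - 5577) = (27796 + 76)/(-19268 - 5577) = 27872/(-24845) = 27872*(-1/24845) = -27872/24845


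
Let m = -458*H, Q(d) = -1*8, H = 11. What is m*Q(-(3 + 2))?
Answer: 40304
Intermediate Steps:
Q(d) = -8
m = -5038 (m = -458*11 = -5038)
m*Q(-(3 + 2)) = -5038*(-8) = 40304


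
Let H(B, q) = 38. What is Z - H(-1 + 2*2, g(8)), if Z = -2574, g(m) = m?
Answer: -2612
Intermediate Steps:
Z - H(-1 + 2*2, g(8)) = -2574 - 1*38 = -2574 - 38 = -2612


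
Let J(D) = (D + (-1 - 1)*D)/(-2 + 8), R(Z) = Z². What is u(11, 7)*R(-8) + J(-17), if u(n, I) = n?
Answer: 4241/6 ≈ 706.83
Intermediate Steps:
J(D) = -D/6 (J(D) = (D - 2*D)/6 = -D*(⅙) = -D/6)
u(11, 7)*R(-8) + J(-17) = 11*(-8)² - ⅙*(-17) = 11*64 + 17/6 = 704 + 17/6 = 4241/6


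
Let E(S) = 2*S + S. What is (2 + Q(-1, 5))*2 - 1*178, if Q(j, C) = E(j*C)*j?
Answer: -144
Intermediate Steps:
E(S) = 3*S
Q(j, C) = 3*C*j**2 (Q(j, C) = (3*(j*C))*j = (3*(C*j))*j = (3*C*j)*j = 3*C*j**2)
(2 + Q(-1, 5))*2 - 1*178 = (2 + 3*5*(-1)**2)*2 - 1*178 = (2 + 3*5*1)*2 - 178 = (2 + 15)*2 - 178 = 17*2 - 178 = 34 - 178 = -144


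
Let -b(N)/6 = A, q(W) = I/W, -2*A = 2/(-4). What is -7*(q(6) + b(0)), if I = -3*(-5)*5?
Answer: -77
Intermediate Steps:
I = 75 (I = 15*5 = 75)
A = ¼ (A = -1/(-4) = -(-1)/4 = -½*(-½) = ¼ ≈ 0.25000)
q(W) = 75/W
b(N) = -3/2 (b(N) = -6*¼ = -3/2)
-7*(q(6) + b(0)) = -7*(75/6 - 3/2) = -7*(75*(⅙) - 3/2) = -7*(25/2 - 3/2) = -7*11 = -77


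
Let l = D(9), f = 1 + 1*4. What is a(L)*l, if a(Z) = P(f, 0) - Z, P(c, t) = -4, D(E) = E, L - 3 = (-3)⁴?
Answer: -792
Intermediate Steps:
f = 5 (f = 1 + 4 = 5)
L = 84 (L = 3 + (-3)⁴ = 3 + 81 = 84)
l = 9
a(Z) = -4 - Z
a(L)*l = (-4 - 1*84)*9 = (-4 - 84)*9 = -88*9 = -792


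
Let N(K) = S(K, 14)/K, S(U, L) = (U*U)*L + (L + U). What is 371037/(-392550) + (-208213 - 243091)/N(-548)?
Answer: 15920601114981/275028511850 ≈ 57.887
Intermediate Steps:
S(U, L) = L + U + L*U**2 (S(U, L) = U**2*L + (L + U) = L*U**2 + (L + U) = L + U + L*U**2)
N(K) = (14 + K + 14*K**2)/K
371037/(-392550) + (-208213 - 243091)/N(-548) = 371037/(-392550) + (-208213 - 243091)/(1 + 14*(-548) + 14/(-548)) = 371037*(-1/392550) - 451304/(1 - 7672 + 14*(-1/548)) = -123679/130850 - 451304/(1 - 7672 - 7/274) = -123679/130850 - 451304/(-2101861/274) = -123679/130850 - 451304*(-274/2101861) = -123679/130850 + 123657296/2101861 = 15920601114981/275028511850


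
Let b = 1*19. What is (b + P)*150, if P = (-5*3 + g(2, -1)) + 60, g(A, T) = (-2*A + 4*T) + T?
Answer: 8250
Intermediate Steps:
b = 19
g(A, T) = -2*A + 5*T
P = 36 (P = (-5*3 + (-2*2 + 5*(-1))) + 60 = (-15 + (-4 - 5)) + 60 = (-15 - 9) + 60 = -24 + 60 = 36)
(b + P)*150 = (19 + 36)*150 = 55*150 = 8250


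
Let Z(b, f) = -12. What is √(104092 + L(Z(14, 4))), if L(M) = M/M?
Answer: √104093 ≈ 322.63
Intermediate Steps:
L(M) = 1
√(104092 + L(Z(14, 4))) = √(104092 + 1) = √104093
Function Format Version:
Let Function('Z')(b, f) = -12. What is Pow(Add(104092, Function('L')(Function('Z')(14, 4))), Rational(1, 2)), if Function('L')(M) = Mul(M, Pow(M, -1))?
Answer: Pow(104093, Rational(1, 2)) ≈ 322.63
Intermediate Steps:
Function('L')(M) = 1
Pow(Add(104092, Function('L')(Function('Z')(14, 4))), Rational(1, 2)) = Pow(Add(104092, 1), Rational(1, 2)) = Pow(104093, Rational(1, 2))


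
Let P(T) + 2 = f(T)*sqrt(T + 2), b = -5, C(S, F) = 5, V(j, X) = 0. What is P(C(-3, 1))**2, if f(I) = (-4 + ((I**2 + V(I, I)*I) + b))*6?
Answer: 64516 - 384*sqrt(7) ≈ 63500.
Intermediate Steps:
f(I) = -54 + 6*I**2 (f(I) = (-4 + ((I**2 + 0*I) - 5))*6 = (-4 + ((I**2 + 0) - 5))*6 = (-4 + (I**2 - 5))*6 = (-4 + (-5 + I**2))*6 = (-9 + I**2)*6 = -54 + 6*I**2)
P(T) = -2 + sqrt(2 + T)*(-54 + 6*T**2) (P(T) = -2 + (-54 + 6*T**2)*sqrt(T + 2) = -2 + (-54 + 6*T**2)*sqrt(2 + T) = -2 + sqrt(2 + T)*(-54 + 6*T**2))
P(C(-3, 1))**2 = (-2 + 6*sqrt(2 + 5)*(-9 + 5**2))**2 = (-2 + 6*sqrt(7)*(-9 + 25))**2 = (-2 + 6*sqrt(7)*16)**2 = (-2 + 96*sqrt(7))**2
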